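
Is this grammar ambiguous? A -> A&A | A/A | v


'v&v/v' has two parse trees (no precedence encoded between & and /)
Ambiguous


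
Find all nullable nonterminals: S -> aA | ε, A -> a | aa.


A nonterminal is nullable iff some alternative derives ε (directly, or every symbol in it is nullable)
Nullable: {S}


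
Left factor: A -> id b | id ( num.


Common prefix: 'id'
Factored: A -> id A', A' -> b | ( num


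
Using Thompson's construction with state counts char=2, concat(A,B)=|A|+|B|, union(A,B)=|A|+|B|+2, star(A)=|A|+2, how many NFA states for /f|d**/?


Syntax tree has 2 char leaf(s), 1 union(s), 2 star(s)
chars contribute 2×2 = 4; each union adds +2; each star adds +2
Total: 4 + 2 + 4 = 10 states


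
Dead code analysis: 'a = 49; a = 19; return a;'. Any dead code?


first assignment to a is overwritten before any read
Dead: 'a = 49'


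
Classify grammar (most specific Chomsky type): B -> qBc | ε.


Single nonterminal LHS, but q^n c^n is not regular
Classification: Type 2 (Context-Free)


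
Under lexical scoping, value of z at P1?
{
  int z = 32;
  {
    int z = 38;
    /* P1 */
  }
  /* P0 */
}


z declared in the same block as P1
z = 38


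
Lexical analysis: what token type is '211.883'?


Pattern: digits with a decimal point
Type: FLOAT_LITERAL


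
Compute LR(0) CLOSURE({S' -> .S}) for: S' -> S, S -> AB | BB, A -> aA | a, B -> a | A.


Start: S' -> .S
For each item with dot before a nonterminal B, add B -> .γ for every B-production
Closure: [S' -> .S, S -> .AB, S -> .BB, A -> .aA, A -> .a, B -> .a, B -> .A]


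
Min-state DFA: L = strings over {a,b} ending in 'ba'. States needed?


Track the longest suffix of input matching a prefix of 'ba': 3 classes (prefixes of length 0..2)
Minimal DFA: 3 states


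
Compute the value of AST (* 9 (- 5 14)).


Evaluate inner: (- 5 14) = -9
Evaluate root: (* 9 -9) = -81
Result: -81


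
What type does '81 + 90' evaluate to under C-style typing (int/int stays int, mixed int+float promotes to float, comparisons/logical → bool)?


Operand types: int + int
Rule: mixed int/float promotes to float; int/int stays int
Result type: int


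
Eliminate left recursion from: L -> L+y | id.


Left-recursive alternatives: L+y; non-recursive: id
Introduce L': L -> idL', L' -> +yL' | ε


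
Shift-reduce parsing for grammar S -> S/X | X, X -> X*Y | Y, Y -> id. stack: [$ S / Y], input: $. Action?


'Y' (not preceded by X*) is the handle for X -> Y
Action: reduce (X -> Y)


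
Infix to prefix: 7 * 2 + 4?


left-to-right (same/higher precedence on left): tree is (+ (* 7 2) 4)
Prefix: + * 7 2 4


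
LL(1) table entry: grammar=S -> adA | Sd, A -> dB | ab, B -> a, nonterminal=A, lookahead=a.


For [A, a]: 'a' ∈ FIRST(ab)
Entry: A -> ab


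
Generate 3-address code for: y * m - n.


Break into single-operator statements:
t1 = y * m
t2 = t1 - n


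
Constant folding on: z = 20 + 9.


20 + 9 = 29 at compile time
Optimized: z = 29


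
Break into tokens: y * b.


Scan left to right, longest-match per lexeme
Tokens: ID(y), OP(*), ID(b)


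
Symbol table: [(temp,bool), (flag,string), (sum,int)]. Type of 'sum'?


Lookup 'sum' → type int


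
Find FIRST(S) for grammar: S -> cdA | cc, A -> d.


Per alternative of S: FIRST(cdA) = {c}; FIRST(cc) = {c}
FIRST(S) = {c}


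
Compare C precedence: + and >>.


'+' is additive (level 9); '>>' is shift (level 8)
Higher level binds tighter
'+' has higher precedence than '>>'


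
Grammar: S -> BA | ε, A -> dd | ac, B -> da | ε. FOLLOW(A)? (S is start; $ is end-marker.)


$ ∈ FOLLOW(S). For each A -> αBβ: add FIRST(β)\{ε} to FOLLOW(B); if β nullable, add FOLLOW(A).
FOLLOW(A) = {$}


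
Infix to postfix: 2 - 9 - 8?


Left to right (same or higher precedence on left)
Postfix: 2 9 - 8 -


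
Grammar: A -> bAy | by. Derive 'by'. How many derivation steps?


Derivation: A => by
Steps: 1


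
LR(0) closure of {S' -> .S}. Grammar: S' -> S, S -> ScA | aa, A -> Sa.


Start: S' -> .S
For each item with dot before a nonterminal B, add B -> .γ for every B-production
Closure: [S' -> .S, S -> .ScA, S -> .aa]


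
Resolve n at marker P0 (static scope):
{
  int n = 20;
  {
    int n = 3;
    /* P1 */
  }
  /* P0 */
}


n declared in the same block as P0
n = 20


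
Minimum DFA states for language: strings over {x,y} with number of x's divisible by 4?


Track (count of x) mod 4: states 0..3, accept at 0
Minimal DFA: 4 states


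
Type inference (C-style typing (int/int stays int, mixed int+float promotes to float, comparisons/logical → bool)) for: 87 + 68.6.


Operand types: int + float
Rule: mixed int/float promotes to float; int/int stays int
Result type: float


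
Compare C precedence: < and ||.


'<' is relational (level 7); '||' is logical OR (level 1)
Higher level binds tighter
'<' has higher precedence than '||'


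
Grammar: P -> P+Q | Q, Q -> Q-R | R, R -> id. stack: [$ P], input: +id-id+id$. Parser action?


shift '+' to continue P -> P+Q
Action: shift


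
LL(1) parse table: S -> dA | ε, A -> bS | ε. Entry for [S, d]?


For [S, d]: 'd' ∈ FIRST(dA)
Entry: S -> dA


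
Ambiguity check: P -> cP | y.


right-linear, alternatives start with distinct terminals 'c' vs 'y': unique leftmost derivation
Unambiguous


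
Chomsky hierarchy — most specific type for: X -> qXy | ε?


Single nonterminal LHS, but q^n y^n is not regular
Classification: Type 2 (Context-Free)


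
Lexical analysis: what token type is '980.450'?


Pattern: digits with a decimal point
Type: FLOAT_LITERAL


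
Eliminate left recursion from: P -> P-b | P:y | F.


Left-recursive alternatives: P-b, P:y; non-recursive: F
Introduce P': P -> FP', P' -> -bP' | :yP' | ε


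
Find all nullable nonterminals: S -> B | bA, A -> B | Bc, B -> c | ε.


A nonterminal is nullable iff some alternative derives ε (directly, or every symbol in it is nullable)
Nullable: {A, B, S}


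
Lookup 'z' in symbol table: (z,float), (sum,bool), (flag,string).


Lookup 'z' → type float


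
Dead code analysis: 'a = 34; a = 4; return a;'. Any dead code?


first assignment to a is overwritten before any read
Dead: 'a = 34'


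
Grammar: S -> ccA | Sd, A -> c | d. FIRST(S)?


Per alternative of S: FIRST(ccA) = {c}; FIRST(Sd) = {c}
FIRST(S) = {c}


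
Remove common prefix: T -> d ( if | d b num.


Common prefix: 'd'
Factored: T -> d T', T' -> ( if | b num


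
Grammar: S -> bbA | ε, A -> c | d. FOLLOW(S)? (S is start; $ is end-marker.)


$ ∈ FOLLOW(S). For each A -> αBβ: add FIRST(β)\{ε} to FOLLOW(B); if β nullable, add FOLLOW(A).
FOLLOW(S) = {$}


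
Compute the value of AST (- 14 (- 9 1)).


Evaluate inner: (- 9 1) = 8
Evaluate root: (- 14 8) = 6
Result: 6


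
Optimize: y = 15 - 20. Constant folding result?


15 - 20 = -5 at compile time
Optimized: y = -5


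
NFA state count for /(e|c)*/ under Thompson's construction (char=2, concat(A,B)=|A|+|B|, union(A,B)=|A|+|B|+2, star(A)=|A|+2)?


Syntax tree has 2 char leaf(s), 1 union(s), 1 star(s)
chars contribute 2×2 = 4; each union adds +2; each star adds +2
Total: 4 + 2 + 2 = 8 states


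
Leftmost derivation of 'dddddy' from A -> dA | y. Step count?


Derivation: A => dA => ddA => dddA => ddddA => dddddA => dddddy
Steps: 6


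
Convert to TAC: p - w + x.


Break into single-operator statements:
t1 = p - w
t2 = t1 + x


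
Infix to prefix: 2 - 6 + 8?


left-to-right (same/higher precedence on left): tree is (+ (- 2 6) 8)
Prefix: + - 2 6 8


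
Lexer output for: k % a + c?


Scan left to right, longest-match per lexeme
Tokens: ID(k), OP(%), ID(a), OP(+), ID(c)


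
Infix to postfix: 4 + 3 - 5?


Left to right (same or higher precedence on left)
Postfix: 4 3 + 5 -


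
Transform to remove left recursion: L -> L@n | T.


Left-recursive alternatives: L@n; non-recursive: T
Introduce L': L -> TL', L' -> @nL' | ε


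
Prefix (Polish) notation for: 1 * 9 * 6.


left-to-right (same/higher precedence on left): tree is (* (* 1 9) 6)
Prefix: * * 1 9 6


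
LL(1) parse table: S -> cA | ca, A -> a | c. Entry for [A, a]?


For [A, a]: 'a' ∈ FIRST(a)
Entry: A -> a


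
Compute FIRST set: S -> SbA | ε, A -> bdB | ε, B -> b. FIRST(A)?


Per alternative of A: FIRST(bdB) = {b}; FIRST(ε) = {ε}
FIRST(A) = {b, ε}


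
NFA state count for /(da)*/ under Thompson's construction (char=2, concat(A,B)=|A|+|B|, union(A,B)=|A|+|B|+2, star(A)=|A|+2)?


Syntax tree has 2 char leaf(s), 0 union(s), 1 star(s)
chars contribute 2×2 = 4; each union adds +2; each star adds +2
Total: 4 + 0 + 2 = 6 states


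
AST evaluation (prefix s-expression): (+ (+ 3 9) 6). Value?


Evaluate inner: (+ 3 9) = 12
Evaluate root: (+ 12 6) = 18
Result: 18


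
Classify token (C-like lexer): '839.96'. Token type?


Pattern: digits with a decimal point
Type: FLOAT_LITERAL


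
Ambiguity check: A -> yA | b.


right-linear, alternatives start with distinct terminals 'y' vs 'b': unique leftmost derivation
Unambiguous


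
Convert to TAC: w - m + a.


Break into single-operator statements:
t1 = w - m
t2 = t1 + a


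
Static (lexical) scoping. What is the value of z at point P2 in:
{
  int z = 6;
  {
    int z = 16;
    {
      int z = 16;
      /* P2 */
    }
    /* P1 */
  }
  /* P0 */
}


z declared in the same block as P2
z = 16


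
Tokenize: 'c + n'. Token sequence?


Scan left to right, longest-match per lexeme
Tokens: ID(c), OP(+), ID(n)


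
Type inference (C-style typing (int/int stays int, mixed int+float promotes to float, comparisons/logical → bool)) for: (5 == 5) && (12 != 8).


Operand types: bool && bool
Rule: logical operators take bool operands and yield bool
Result type: bool


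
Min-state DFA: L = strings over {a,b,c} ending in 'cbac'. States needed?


Track the longest suffix of input matching a prefix of 'cbac': 5 classes (prefixes of length 0..4)
Minimal DFA: 5 states


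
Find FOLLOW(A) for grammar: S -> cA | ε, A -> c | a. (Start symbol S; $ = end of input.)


$ ∈ FOLLOW(S). For each A -> αBβ: add FIRST(β)\{ε} to FOLLOW(B); if β nullable, add FOLLOW(A).
FOLLOW(A) = {$}


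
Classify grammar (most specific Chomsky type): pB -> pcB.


LHS has context (more than one symbol) and |LHS| ≤ |RHS|
Classification: Type 1 (Context-Sensitive)


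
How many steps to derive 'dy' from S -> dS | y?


Derivation: S => dS => dy
Steps: 2


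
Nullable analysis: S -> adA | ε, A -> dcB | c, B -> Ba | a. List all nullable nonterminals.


A nonterminal is nullable iff some alternative derives ε (directly, or every symbol in it is nullable)
Nullable: {S}


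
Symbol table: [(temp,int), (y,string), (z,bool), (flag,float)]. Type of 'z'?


Lookup 'z' → type bool


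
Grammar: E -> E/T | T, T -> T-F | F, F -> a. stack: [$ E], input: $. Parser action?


start symbol E on stack, input exhausted
Action: accept


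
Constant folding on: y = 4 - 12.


4 - 12 = -8 at compile time
Optimized: y = -8


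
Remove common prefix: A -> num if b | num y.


Common prefix: 'num'
Factored: A -> num A', A' -> if b | y


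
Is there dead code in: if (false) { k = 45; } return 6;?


condition is constant false, so the whole block is unreachable
Dead: 'if (false) { k = 45; }'


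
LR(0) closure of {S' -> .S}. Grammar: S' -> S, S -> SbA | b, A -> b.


Start: S' -> .S
For each item with dot before a nonterminal B, add B -> .γ for every B-production
Closure: [S' -> .S, S -> .SbA, S -> .b]


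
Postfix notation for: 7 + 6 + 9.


Left to right (same or higher precedence on left)
Postfix: 7 6 + 9 +


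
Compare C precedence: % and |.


'%' is multiplicative (level 10); '|' is bitwise OR (level 3)
Higher level binds tighter
'%' has higher precedence than '|'


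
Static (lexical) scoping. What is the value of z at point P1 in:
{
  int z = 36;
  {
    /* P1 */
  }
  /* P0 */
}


P1's block does not declare z; resolves to the enclosing declaration at depth 0
z = 36


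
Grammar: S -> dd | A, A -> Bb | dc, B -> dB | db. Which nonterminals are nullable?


A nonterminal is nullable iff some alternative derives ε (directly, or every symbol in it is nullable)
Nullable: {}


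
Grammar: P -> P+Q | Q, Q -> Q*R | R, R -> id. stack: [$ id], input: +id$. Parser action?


'id' on top is the handle for R -> id
Action: reduce (R -> id)


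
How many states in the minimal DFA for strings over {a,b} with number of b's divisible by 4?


Track (count of b) mod 4: states 0..3, accept at 0
Minimal DFA: 4 states


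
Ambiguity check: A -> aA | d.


right-linear, alternatives start with distinct terminals 'a' vs 'd': unique leftmost derivation
Unambiguous


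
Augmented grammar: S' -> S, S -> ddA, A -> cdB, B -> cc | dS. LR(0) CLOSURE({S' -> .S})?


Start: S' -> .S
For each item with dot before a nonterminal B, add B -> .γ for every B-production
Closure: [S' -> .S, S -> .ddA]


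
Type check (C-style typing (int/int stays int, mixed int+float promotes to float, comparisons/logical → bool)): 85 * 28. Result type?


Operand types: int * int
Rule: mixed int/float promotes to float; int/int stays int
Result type: int


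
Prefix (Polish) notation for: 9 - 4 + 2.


left-to-right (same/higher precedence on left): tree is (+ (- 9 4) 2)
Prefix: + - 9 4 2


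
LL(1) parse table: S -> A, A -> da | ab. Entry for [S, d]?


For [S, d]: 'd' ∈ FIRST(A)
Entry: S -> A


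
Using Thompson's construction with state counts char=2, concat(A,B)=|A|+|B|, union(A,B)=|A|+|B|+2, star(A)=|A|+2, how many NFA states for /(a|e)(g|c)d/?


Syntax tree has 5 char leaf(s), 2 union(s), 0 star(s)
chars contribute 5×2 = 10; each union adds +2; each star adds +2
Total: 10 + 4 + 0 = 14 states


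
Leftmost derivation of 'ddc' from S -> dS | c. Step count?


Derivation: S => dS => ddS => ddc
Steps: 3


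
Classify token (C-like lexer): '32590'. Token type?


Pattern: digits only
Type: INTEGER_LITERAL


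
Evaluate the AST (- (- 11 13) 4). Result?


Evaluate inner: (- 11 13) = -2
Evaluate root: (- -2 4) = -6
Result: -6


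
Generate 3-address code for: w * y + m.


Break into single-operator statements:
t1 = w * y
t2 = t1 + m


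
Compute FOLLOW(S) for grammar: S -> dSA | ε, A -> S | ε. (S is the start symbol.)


$ ∈ FOLLOW(S). For each A -> αBβ: add FIRST(β)\{ε} to FOLLOW(B); if β nullable, add FOLLOW(A).
FOLLOW(S) = {$, d}


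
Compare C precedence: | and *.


'*' is multiplicative (level 10); '|' is bitwise OR (level 3)
Higher level binds tighter
'*' has higher precedence than '|'


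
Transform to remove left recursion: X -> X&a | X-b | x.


Left-recursive alternatives: X&a, X-b; non-recursive: x
Introduce X': X -> xX', X' -> &aX' | -bX' | ε


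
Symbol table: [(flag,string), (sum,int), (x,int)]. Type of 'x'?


Lookup 'x' → type int


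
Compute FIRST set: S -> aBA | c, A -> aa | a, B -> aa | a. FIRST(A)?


Per alternative of A: FIRST(aa) = {a}; FIRST(a) = {a}
FIRST(A) = {a}


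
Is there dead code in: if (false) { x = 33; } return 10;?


condition is constant false, so the whole block is unreachable
Dead: 'if (false) { x = 33; }'


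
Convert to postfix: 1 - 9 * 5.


* has higher precedence, evaluate 9*5 first
Postfix: 1 9 5 * -


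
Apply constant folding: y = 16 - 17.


16 - 17 = -1 at compile time
Optimized: y = -1


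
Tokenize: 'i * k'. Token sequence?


Scan left to right, longest-match per lexeme
Tokens: ID(i), OP(*), ID(k)


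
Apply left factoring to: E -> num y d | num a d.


Common prefix: 'num'
Factored: E -> num E', E' -> y d | a d


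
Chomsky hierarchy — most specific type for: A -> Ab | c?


Left-linear: every RHS is a terminal or one nonterminal followed by a terminal
Classification: Type 3 (Regular)


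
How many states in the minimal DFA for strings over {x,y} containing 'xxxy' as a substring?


KMP-style automaton: 4 progress states + 1 absorbing accept = 5
Minimal DFA: 5 states


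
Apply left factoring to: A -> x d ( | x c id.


Common prefix: 'x'
Factored: A -> x A', A' -> d ( | c id


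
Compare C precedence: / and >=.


'/' is multiplicative (level 10); '>=' is relational (level 7)
Higher level binds tighter
'/' has higher precedence than '>='


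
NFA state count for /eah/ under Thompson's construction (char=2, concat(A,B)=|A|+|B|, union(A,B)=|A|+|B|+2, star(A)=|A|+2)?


Syntax tree has 3 char leaf(s), 0 union(s), 0 star(s)
chars contribute 3×2 = 6; each union adds +2; each star adds +2
Total: 6 + 0 + 0 = 6 states


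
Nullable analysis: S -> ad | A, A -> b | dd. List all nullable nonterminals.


A nonterminal is nullable iff some alternative derives ε (directly, or every symbol in it is nullable)
Nullable: {}


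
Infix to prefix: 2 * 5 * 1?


left-to-right (same/higher precedence on left): tree is (* (* 2 5) 1)
Prefix: * * 2 5 1


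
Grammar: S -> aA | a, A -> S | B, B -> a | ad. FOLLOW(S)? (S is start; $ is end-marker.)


$ ∈ FOLLOW(S). For each A -> αBβ: add FIRST(β)\{ε} to FOLLOW(B); if β nullable, add FOLLOW(A).
FOLLOW(S) = {$}


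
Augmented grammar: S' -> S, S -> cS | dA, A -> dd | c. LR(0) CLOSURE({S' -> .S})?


Start: S' -> .S
For each item with dot before a nonterminal B, add B -> .γ for every B-production
Closure: [S' -> .S, S -> .cS, S -> .dA]


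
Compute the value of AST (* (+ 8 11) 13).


Evaluate inner: (+ 8 11) = 19
Evaluate root: (* 19 13) = 247
Result: 247


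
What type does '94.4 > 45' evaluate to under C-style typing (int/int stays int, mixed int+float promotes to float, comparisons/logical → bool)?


Operand types: float > int
Rule: comparison yields bool
Result type: bool


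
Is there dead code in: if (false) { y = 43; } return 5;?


condition is constant false, so the whole block is unreachable
Dead: 'if (false) { y = 43; }'


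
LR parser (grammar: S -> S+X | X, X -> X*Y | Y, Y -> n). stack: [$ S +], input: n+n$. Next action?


no handle ('S+' is not any RHS); shift 'n'
Action: shift


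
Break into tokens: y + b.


Scan left to right, longest-match per lexeme
Tokens: ID(y), OP(+), ID(b)


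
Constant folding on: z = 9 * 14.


9 * 14 = 126 at compile time
Optimized: z = 126


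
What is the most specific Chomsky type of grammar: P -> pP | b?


Right-linear: every RHS is a terminal or a terminal followed by one nonterminal
Classification: Type 3 (Regular)


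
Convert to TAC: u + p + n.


Break into single-operator statements:
t1 = u + p
t2 = t1 + n


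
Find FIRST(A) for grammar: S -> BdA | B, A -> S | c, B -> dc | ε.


Per alternative of A: FIRST(S) = {d, ε}; FIRST(c) = {c}
FIRST(A) = {c, d, ε}


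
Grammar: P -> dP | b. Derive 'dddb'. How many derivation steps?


Derivation: P => dP => ddP => dddP => dddb
Steps: 4


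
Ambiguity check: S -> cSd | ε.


balanced c^n…d^n: each string has a unique parse
Unambiguous


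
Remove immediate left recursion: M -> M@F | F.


Left-recursive alternatives: M@F; non-recursive: F
Introduce M': M -> FM', M' -> @FM' | ε


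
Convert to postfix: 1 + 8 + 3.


Left to right (same or higher precedence on left)
Postfix: 1 8 + 3 +


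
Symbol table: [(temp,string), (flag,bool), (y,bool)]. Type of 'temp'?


Lookup 'temp' → type string


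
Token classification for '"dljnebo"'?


Pattern: double-quoted sequence
Type: STRING_LITERAL


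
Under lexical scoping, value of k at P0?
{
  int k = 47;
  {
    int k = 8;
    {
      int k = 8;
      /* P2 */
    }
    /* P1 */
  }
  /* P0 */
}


k declared in the same block as P0
k = 47


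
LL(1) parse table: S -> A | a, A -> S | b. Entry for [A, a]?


For [A, a]: 'a' ∈ FIRST(S)
Entry: A -> S


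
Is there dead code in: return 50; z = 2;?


statement follows a return and is unreachable
Dead: 'z = 2'


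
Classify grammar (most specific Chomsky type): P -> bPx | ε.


Single nonterminal LHS, but b^n x^n is not regular
Classification: Type 2 (Context-Free)


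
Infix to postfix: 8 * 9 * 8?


Left to right (same or higher precedence on left)
Postfix: 8 9 * 8 *


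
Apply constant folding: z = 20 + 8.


20 + 8 = 28 at compile time
Optimized: z = 28


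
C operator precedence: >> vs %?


'%' is multiplicative (level 10); '>>' is shift (level 8)
Higher level binds tighter
'%' has higher precedence than '>>'


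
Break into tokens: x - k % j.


Scan left to right, longest-match per lexeme
Tokens: ID(x), OP(-), ID(k), OP(%), ID(j)


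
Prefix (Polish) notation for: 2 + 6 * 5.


'*' binds tighter: tree is (+ 2 (* 6 5))
Prefix: + 2 * 6 5


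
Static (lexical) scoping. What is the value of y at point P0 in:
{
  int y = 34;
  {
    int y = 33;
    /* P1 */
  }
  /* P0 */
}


y declared in the same block as P0
y = 34


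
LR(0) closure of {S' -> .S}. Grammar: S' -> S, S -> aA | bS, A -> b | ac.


Start: S' -> .S
For each item with dot before a nonterminal B, add B -> .γ for every B-production
Closure: [S' -> .S, S -> .aA, S -> .bS]


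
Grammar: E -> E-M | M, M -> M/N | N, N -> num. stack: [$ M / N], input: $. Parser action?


handle 'M/N' on top
Action: reduce (M -> M/N)


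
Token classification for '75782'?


Pattern: digits only
Type: INTEGER_LITERAL


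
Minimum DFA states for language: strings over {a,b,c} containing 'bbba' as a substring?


KMP-style automaton: 4 progress states + 1 absorbing accept = 5
Minimal DFA: 5 states


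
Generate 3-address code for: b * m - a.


Break into single-operator statements:
t1 = b * m
t2 = t1 - a


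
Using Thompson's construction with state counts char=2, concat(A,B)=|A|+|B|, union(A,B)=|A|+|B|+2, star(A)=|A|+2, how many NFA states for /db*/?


Syntax tree has 2 char leaf(s), 0 union(s), 1 star(s)
chars contribute 2×2 = 4; each union adds +2; each star adds +2
Total: 4 + 0 + 2 = 6 states


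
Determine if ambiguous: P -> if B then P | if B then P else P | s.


dangling else: 'if B then if B then s else s' parses two ways
Ambiguous


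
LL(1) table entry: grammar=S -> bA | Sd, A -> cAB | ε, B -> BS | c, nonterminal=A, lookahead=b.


For [A, b]: ε is nullable and 'b' ∈ FOLLOW(A)
Entry: A -> ε


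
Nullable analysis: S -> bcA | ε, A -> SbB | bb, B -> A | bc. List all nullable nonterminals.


A nonterminal is nullable iff some alternative derives ε (directly, or every symbol in it is nullable)
Nullable: {S}


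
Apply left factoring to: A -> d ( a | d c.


Common prefix: 'd'
Factored: A -> d A', A' -> ( a | c


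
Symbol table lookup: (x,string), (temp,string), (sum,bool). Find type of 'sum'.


Lookup 'sum' → type bool


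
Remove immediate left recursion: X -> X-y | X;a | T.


Left-recursive alternatives: X-y, X;a; non-recursive: T
Introduce X': X -> TX', X' -> -yX' | ;aX' | ε


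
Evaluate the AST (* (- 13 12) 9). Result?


Evaluate inner: (- 13 12) = 1
Evaluate root: (* 1 9) = 9
Result: 9


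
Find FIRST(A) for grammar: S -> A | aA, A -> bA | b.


Per alternative of A: FIRST(bA) = {b}; FIRST(b) = {b}
FIRST(A) = {b}


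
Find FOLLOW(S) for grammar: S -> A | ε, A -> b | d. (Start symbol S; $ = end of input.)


$ ∈ FOLLOW(S). For each A -> αBβ: add FIRST(β)\{ε} to FOLLOW(B); if β nullable, add FOLLOW(A).
FOLLOW(S) = {$}


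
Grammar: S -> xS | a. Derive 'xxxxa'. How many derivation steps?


Derivation: S => xS => xxS => xxxS => xxxxS => xxxxa
Steps: 5


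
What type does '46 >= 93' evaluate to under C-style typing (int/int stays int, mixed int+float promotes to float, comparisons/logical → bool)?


Operand types: int >= int
Rule: comparison yields bool
Result type: bool


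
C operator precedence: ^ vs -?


'-' is additive (level 9); '^' is bitwise XOR (level 4)
Higher level binds tighter
'-' has higher precedence than '^'


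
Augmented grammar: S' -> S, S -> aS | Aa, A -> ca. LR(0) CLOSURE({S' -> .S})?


Start: S' -> .S
For each item with dot before a nonterminal B, add B -> .γ for every B-production
Closure: [S' -> .S, S -> .aS, S -> .Aa, A -> .ca]


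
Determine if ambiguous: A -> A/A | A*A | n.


'n/n*n' has two parse trees (no precedence encoded between / and *)
Ambiguous


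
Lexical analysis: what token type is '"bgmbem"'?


Pattern: double-quoted sequence
Type: STRING_LITERAL


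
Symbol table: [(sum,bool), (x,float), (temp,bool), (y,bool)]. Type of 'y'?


Lookup 'y' → type bool


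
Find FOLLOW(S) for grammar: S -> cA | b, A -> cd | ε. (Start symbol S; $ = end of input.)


$ ∈ FOLLOW(S). For each A -> αBβ: add FIRST(β)\{ε} to FOLLOW(B); if β nullable, add FOLLOW(A).
FOLLOW(S) = {$}


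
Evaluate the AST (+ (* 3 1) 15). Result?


Evaluate inner: (* 3 1) = 3
Evaluate root: (+ 3 15) = 18
Result: 18


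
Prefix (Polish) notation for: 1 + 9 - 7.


left-to-right (same/higher precedence on left): tree is (- (+ 1 9) 7)
Prefix: - + 1 9 7


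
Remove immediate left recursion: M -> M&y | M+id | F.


Left-recursive alternatives: M&y, M+id; non-recursive: F
Introduce M': M -> FM', M' -> &yM' | +idM' | ε


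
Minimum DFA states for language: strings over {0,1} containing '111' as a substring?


KMP-style automaton: 3 progress states + 1 absorbing accept = 4
Minimal DFA: 4 states


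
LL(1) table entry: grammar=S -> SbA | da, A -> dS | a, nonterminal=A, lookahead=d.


For [A, d]: 'd' ∈ FIRST(dS)
Entry: A -> dS


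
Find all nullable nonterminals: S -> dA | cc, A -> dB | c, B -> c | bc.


A nonterminal is nullable iff some alternative derives ε (directly, or every symbol in it is nullable)
Nullable: {}


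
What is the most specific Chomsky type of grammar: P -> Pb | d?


Left-linear: every RHS is a terminal or one nonterminal followed by a terminal
Classification: Type 3 (Regular)


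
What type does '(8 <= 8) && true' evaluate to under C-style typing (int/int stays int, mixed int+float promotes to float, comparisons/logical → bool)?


Operand types: bool && bool
Rule: logical operators take bool operands and yield bool
Result type: bool


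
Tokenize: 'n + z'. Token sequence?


Scan left to right, longest-match per lexeme
Tokens: ID(n), OP(+), ID(z)


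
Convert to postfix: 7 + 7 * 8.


* has higher precedence, evaluate 7*8 first
Postfix: 7 7 8 * +


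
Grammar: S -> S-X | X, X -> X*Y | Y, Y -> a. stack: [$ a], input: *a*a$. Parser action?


'a' on top is the handle for Y -> a
Action: reduce (Y -> a)


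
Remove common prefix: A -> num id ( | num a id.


Common prefix: 'num'
Factored: A -> num A', A' -> id ( | a id


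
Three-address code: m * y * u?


Break into single-operator statements:
t1 = m * y
t2 = t1 * u


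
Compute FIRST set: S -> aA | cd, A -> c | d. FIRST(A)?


Per alternative of A: FIRST(c) = {c}; FIRST(d) = {d}
FIRST(A) = {c, d}


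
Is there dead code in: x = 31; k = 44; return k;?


x is assigned but never read
Dead: 'x = 31'


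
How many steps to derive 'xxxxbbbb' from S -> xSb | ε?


Derivation: S => xSb => xxSbb => xxxSbbb => xxxxSbbbb => xxxxbbbb
Steps: 5


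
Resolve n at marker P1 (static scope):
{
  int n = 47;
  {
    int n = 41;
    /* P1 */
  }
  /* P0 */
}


n declared in the same block as P1
n = 41


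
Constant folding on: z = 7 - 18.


7 - 18 = -11 at compile time
Optimized: z = -11


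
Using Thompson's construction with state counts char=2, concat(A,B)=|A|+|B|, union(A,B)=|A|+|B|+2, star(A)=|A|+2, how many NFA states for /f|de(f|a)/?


Syntax tree has 5 char leaf(s), 2 union(s), 0 star(s)
chars contribute 5×2 = 10; each union adds +2; each star adds +2
Total: 10 + 4 + 0 = 14 states


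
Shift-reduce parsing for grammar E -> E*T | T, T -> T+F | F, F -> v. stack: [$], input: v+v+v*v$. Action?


no handle on stack; shift 'v'
Action: shift


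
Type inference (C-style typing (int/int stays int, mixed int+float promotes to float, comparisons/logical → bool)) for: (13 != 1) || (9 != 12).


Operand types: bool || bool
Rule: logical operators take bool operands and yield bool
Result type: bool


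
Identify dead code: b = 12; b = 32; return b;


first assignment to b is overwritten before any read
Dead: 'b = 12'


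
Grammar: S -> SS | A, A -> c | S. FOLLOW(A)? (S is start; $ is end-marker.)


$ ∈ FOLLOW(S). For each A -> αBβ: add FIRST(β)\{ε} to FOLLOW(B); if β nullable, add FOLLOW(A).
FOLLOW(A) = {$, c}


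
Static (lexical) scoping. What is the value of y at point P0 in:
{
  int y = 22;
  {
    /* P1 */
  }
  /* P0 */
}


y declared in the same block as P0
y = 22


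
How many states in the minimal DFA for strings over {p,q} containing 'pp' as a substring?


KMP-style automaton: 2 progress states + 1 absorbing accept = 3
Minimal DFA: 3 states


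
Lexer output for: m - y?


Scan left to right, longest-match per lexeme
Tokens: ID(m), OP(-), ID(y)


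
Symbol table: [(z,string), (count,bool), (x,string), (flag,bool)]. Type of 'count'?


Lookup 'count' → type bool


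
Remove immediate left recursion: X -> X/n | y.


Left-recursive alternatives: X/n; non-recursive: y
Introduce X': X -> yX', X' -> /nX' | ε


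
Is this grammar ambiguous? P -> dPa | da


balanced d^n…a^n: each string has a unique parse
Unambiguous


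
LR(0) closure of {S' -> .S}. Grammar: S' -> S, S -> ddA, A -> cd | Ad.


Start: S' -> .S
For each item with dot before a nonterminal B, add B -> .γ for every B-production
Closure: [S' -> .S, S -> .ddA]


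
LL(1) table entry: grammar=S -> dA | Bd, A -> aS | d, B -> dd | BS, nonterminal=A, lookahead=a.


For [A, a]: 'a' ∈ FIRST(aS)
Entry: A -> aS


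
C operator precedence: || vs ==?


'==' is equality (level 6); '||' is logical OR (level 1)
Higher level binds tighter
'==' has higher precedence than '||'


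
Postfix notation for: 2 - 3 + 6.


Left to right (same or higher precedence on left)
Postfix: 2 3 - 6 +


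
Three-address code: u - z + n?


Break into single-operator statements:
t1 = u - z
t2 = t1 + n


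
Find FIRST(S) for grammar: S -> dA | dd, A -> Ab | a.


Per alternative of S: FIRST(dA) = {d}; FIRST(dd) = {d}
FIRST(S) = {d}


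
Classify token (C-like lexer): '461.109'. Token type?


Pattern: digits with a decimal point
Type: FLOAT_LITERAL


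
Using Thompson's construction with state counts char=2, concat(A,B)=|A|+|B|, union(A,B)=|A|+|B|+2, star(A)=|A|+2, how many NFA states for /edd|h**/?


Syntax tree has 4 char leaf(s), 1 union(s), 2 star(s)
chars contribute 4×2 = 8; each union adds +2; each star adds +2
Total: 8 + 2 + 4 = 14 states


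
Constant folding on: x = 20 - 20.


20 - 20 = 0 at compile time
Optimized: x = 0


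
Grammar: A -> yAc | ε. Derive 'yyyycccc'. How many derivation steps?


Derivation: A => yAc => yyAcc => yyyAccc => yyyyAcccc => yyyycccc
Steps: 5


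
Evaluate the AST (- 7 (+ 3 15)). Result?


Evaluate inner: (+ 3 15) = 18
Evaluate root: (- 7 18) = -11
Result: -11


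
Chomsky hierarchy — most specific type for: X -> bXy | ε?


Single nonterminal LHS, but b^n y^n is not regular
Classification: Type 2 (Context-Free)


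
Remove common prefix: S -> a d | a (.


Common prefix: 'a'
Factored: S -> a S', S' -> d | (


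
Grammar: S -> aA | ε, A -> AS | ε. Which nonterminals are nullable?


A nonterminal is nullable iff some alternative derives ε (directly, or every symbol in it is nullable)
Nullable: {A, S}


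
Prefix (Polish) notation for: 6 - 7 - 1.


left-to-right (same/higher precedence on left): tree is (- (- 6 7) 1)
Prefix: - - 6 7 1


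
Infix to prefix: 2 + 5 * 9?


'*' binds tighter: tree is (+ 2 (* 5 9))
Prefix: + 2 * 5 9


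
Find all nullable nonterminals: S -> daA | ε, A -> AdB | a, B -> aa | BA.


A nonterminal is nullable iff some alternative derives ε (directly, or every symbol in it is nullable)
Nullable: {S}


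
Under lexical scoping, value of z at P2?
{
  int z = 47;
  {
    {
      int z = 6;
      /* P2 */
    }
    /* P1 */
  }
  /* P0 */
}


z declared in the same block as P2
z = 6


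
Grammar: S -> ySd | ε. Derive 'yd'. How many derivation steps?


Derivation: S => ySd => yd
Steps: 2


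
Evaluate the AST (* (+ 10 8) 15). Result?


Evaluate inner: (+ 10 8) = 18
Evaluate root: (* 18 15) = 270
Result: 270


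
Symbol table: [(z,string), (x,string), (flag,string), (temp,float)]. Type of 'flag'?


Lookup 'flag' → type string


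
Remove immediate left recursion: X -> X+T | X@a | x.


Left-recursive alternatives: X+T, X@a; non-recursive: x
Introduce X': X -> xX', X' -> +TX' | @aX' | ε


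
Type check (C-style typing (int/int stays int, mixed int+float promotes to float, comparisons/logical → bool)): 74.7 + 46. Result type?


Operand types: float + int
Rule: mixed int/float promotes to float; int/int stays int
Result type: float


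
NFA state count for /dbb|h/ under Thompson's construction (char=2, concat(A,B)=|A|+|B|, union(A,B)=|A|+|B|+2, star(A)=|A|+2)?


Syntax tree has 4 char leaf(s), 1 union(s), 0 star(s)
chars contribute 4×2 = 8; each union adds +2; each star adds +2
Total: 8 + 2 + 0 = 10 states


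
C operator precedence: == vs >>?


'>>' is shift (level 8); '==' is equality (level 6)
Higher level binds tighter
'>>' has higher precedence than '=='


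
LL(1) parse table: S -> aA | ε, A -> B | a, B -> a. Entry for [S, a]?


For [S, a]: 'a' ∈ FIRST(aA)
Entry: S -> aA


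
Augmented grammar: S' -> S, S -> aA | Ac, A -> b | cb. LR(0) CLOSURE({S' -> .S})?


Start: S' -> .S
For each item with dot before a nonterminal B, add B -> .γ for every B-production
Closure: [S' -> .S, S -> .aA, S -> .Ac, A -> .b, A -> .cb]


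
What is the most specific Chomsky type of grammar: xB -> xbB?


LHS has context (more than one symbol) and |LHS| ≤ |RHS|
Classification: Type 1 (Context-Sensitive)


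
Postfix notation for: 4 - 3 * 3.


* has higher precedence, evaluate 3*3 first
Postfix: 4 3 3 * -


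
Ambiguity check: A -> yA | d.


right-linear, alternatives start with distinct terminals 'y' vs 'd': unique leftmost derivation
Unambiguous


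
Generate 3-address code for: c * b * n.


Break into single-operator statements:
t1 = c * b
t2 = t1 * n


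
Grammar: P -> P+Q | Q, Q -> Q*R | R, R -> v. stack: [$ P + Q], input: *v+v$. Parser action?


'*' can extend Q; shift to build Q -> Q*R
Action: shift


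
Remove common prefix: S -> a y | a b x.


Common prefix: 'a'
Factored: S -> a S', S' -> y | b x


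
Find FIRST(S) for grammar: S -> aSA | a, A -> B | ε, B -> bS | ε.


Per alternative of S: FIRST(aSA) = {a}; FIRST(a) = {a}
FIRST(S) = {a}


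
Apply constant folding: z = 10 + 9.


10 + 9 = 19 at compile time
Optimized: z = 19


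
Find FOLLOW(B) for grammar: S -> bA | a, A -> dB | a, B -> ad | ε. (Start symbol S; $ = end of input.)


$ ∈ FOLLOW(S). For each A -> αBβ: add FIRST(β)\{ε} to FOLLOW(B); if β nullable, add FOLLOW(A).
FOLLOW(B) = {$}


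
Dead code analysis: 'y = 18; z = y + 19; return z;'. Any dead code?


y is read by z's definition; z is returned
No dead code


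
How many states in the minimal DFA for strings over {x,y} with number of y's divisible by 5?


Track (count of y) mod 5: states 0..4, accept at 0
Minimal DFA: 5 states


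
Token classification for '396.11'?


Pattern: digits with a decimal point
Type: FLOAT_LITERAL


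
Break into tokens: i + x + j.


Scan left to right, longest-match per lexeme
Tokens: ID(i), OP(+), ID(x), OP(+), ID(j)


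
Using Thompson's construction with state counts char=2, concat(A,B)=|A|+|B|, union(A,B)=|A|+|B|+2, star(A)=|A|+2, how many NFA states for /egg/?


Syntax tree has 3 char leaf(s), 0 union(s), 0 star(s)
chars contribute 3×2 = 6; each union adds +2; each star adds +2
Total: 6 + 0 + 0 = 6 states


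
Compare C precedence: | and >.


'>' is relational (level 7); '|' is bitwise OR (level 3)
Higher level binds tighter
'>' has higher precedence than '|'


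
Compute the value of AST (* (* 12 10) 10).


Evaluate inner: (* 12 10) = 120
Evaluate root: (* 120 10) = 1200
Result: 1200


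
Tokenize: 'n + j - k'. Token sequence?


Scan left to right, longest-match per lexeme
Tokens: ID(n), OP(+), ID(j), OP(-), ID(k)


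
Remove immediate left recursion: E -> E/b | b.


Left-recursive alternatives: E/b; non-recursive: b
Introduce E': E -> bE', E' -> /bE' | ε


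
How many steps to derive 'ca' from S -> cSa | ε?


Derivation: S => cSa => ca
Steps: 2


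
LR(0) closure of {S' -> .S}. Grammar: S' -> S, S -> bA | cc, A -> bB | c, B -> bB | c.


Start: S' -> .S
For each item with dot before a nonterminal B, add B -> .γ for every B-production
Closure: [S' -> .S, S -> .bA, S -> .cc]


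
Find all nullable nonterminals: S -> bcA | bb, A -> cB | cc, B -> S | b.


A nonterminal is nullable iff some alternative derives ε (directly, or every symbol in it is nullable)
Nullable: {}


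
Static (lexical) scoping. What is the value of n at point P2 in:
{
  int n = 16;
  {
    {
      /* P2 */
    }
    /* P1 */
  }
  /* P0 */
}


P2's block does not declare n; resolves to the enclosing declaration at depth 0
n = 16


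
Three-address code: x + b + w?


Break into single-operator statements:
t1 = x + b
t2 = t1 + w


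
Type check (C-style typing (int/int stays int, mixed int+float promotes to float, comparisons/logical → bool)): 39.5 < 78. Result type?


Operand types: float < int
Rule: comparison yields bool
Result type: bool


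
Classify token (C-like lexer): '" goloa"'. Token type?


Pattern: double-quoted sequence
Type: STRING_LITERAL


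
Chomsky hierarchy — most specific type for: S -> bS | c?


Right-linear: every RHS is a terminal or a terminal followed by one nonterminal
Classification: Type 3 (Regular)


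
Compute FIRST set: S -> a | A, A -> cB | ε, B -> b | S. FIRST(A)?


Per alternative of A: FIRST(cB) = {c}; FIRST(ε) = {ε}
FIRST(A) = {c, ε}


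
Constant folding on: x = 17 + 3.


17 + 3 = 20 at compile time
Optimized: x = 20


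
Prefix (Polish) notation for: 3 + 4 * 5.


'*' binds tighter: tree is (+ 3 (* 4 5))
Prefix: + 3 * 4 5


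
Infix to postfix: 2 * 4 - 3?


Left to right (same or higher precedence on left)
Postfix: 2 4 * 3 -


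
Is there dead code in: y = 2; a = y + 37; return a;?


y is read by a's definition; a is returned
No dead code


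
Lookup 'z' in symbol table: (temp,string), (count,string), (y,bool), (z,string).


Lookup 'z' → type string


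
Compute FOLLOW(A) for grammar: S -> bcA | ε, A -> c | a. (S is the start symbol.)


$ ∈ FOLLOW(S). For each A -> αBβ: add FIRST(β)\{ε} to FOLLOW(B); if β nullable, add FOLLOW(A).
FOLLOW(A) = {$}


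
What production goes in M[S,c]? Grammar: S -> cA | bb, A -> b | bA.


For [S, c]: 'c' ∈ FIRST(cA)
Entry: S -> cA


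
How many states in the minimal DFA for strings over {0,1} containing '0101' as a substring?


KMP-style automaton: 4 progress states + 1 absorbing accept = 5
Minimal DFA: 5 states
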